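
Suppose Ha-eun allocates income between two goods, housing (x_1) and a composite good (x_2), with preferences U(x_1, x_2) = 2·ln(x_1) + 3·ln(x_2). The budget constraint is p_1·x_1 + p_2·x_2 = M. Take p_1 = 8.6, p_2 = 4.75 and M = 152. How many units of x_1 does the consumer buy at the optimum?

x_1* = 7.0698

The MRS is (2/3)·x_2/x_1. Set MRS = p_1/p_2.
So 2·p_2·x_2 = 3·p_1·x_1; combined with the budget, a share 0.4 of income goes to x_1.
Demand: x_1*(p_1,p_2,M) = 0.4·M/p_1 and x_2* = 0.6·M/p_2.
At p_1=8.6, p_2=4.75, M=152: x_1* = 0.4·152/8.6 = 7.0698.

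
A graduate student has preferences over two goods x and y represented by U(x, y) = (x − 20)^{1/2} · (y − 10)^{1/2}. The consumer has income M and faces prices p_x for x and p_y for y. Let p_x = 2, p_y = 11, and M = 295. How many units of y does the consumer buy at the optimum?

After buying the subsistence bundle (20, 10), a share 0.5 of the remaining income goes to x: x* = 20 + 0.5·(M − 20p_x − 10p_y)/p_x.
Discretionary income = 295 − 20·2 − 10·11 = 145; y* = 10 + 0.5·145/11 = 16.5909.

y* = 16.5909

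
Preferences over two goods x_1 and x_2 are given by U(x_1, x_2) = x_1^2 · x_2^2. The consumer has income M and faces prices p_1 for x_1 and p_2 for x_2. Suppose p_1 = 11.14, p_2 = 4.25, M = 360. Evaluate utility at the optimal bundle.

The MRS is x_2/x_1. Set MRS = p_1/p_2.
So 2·p_2·x_2 = 2·p_1·x_1; combined with the budget, a share 0.5 of income goes to x_1.
Demand: x_1*(p_1,p_2,M) = 0.5·M/p_1 and x_2* = 0.5·M/p_2.
At p_1=11.14, p_2=4.25, M=360: x_1* = 0.5·360/11.14 = 16.158, x_2* = 42.3529.
Utility at the optimum: U(16.158, 42.3529) = 468319.001.

V = 468319.001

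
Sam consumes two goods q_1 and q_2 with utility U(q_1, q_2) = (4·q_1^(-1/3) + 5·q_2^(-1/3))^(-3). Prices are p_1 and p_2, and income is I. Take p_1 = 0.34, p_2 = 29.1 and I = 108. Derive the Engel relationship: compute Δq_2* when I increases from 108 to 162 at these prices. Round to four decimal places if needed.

Δq_2* = 1.4519

MU_q_1 ∝ 4·q_1^(-4/3), MU_q_2 ∝ 5·q_2^(-4/3), so MRS = (4/5)·(q_2/q_1)^(4/3) = p_1/p_2.
Hence q_2/q_1 = ((5/4)·p_1/p_2)^(1/(4/3)), i.e. raised to the 0.75 power.
With the ratio pinned down, the budget gives q_1* = I/(p_1 + p_2·(q_2/q_1)) and q_2* = (q_2/q_1)·q_1*.
Numerically q_2/q_1 = 0.042012, so q_1* = 108/(0.34 + 29.1·0.042012) = 69.118 and q_2* = 0.042012·69.118 = 2.9038.
At I' = 162: q_2* = 4.3557. Change: 4.3557 − 2.9038 = 1.4519.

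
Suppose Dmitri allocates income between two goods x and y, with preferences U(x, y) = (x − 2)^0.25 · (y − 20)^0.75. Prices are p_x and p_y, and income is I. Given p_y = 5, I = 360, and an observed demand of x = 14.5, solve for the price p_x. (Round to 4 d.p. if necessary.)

Let x' = x−2, y' = y−20. MRS = (1/3)·y'/x' = p_x/p_y.
Substituting into the budget: x* = 2 + 0.25·(I − 2·p_x − 20·p_y)/p_x, and y* = 20 + 0.75·(…)/p_y.
Set x* = 14.5 in the demand function and solve for p_x: p_x = 5.

p_x = 5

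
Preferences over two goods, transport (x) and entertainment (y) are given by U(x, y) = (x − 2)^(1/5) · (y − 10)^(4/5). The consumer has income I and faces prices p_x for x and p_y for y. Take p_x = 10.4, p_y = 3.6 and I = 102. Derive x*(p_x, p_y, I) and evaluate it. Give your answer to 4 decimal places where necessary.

After buying the subsistence bundle (2, 10), a share 0.2 of the remaining income goes to x: x* = 2 + 0.2·(I − 2p_x − 10p_y)/p_x.
Discretionary income = 102 − 2·10.4 − 10·3.6 = 45.2; x* = 2 + 0.2·45.2/10.4 = 2.8692.

x* = 2.8692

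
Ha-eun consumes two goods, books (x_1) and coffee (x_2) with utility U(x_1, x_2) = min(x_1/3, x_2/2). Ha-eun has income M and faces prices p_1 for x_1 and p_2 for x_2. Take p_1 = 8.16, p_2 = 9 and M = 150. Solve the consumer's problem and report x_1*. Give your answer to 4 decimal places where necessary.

With perfect complements, no substitution: consume in ratio x_1:x_2 = 3:2.
Budget: p_1·x_1 + p_2·(2/3)·x_1 = M, so (3·p_1 + 2·p_2)·x_1 = 3·M.
Demand: x_1*(p_1,p_2,M) = 3·M/(3·p_1 + 2·p_2), x_2* = 2·M/(3·p_1 + 2·p_2).
Here 3·8.16 + 2·9 = 42.48, giving x_1* = 10.5932.

x_1* = 10.5932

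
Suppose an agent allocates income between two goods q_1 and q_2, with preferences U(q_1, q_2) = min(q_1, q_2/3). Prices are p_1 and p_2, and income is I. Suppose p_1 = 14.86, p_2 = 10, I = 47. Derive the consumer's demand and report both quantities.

Leontief preferences: the optimum is at the kink where q_1/1 = q_2/3, i.e. q_2 = 3·q_1.
Budget: p_1·q_1 + p_2·3·q_1 = I, so (p_1 + 3·p_2)·q_1 = I.
Demand: q_1*(p_1,p_2,I) = I/(p_1 + 3·p_2), q_2* = 3·I/(p_1 + 3·p_2).
Here 14.86 + 3·10 = 44.86, giving q_1* = 1.0477 and q_2* = 3.1431.

q_1* = 1.0477, q_2* = 3.1431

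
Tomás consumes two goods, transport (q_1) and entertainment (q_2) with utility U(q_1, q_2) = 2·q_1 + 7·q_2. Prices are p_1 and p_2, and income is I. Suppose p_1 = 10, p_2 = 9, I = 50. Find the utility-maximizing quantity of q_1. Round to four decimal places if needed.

q_1* = 0

Linear utility — the consumer picks whichever good has higher MU/price: 2/10 = 0.2 vs 7/9 = 0.7778.
q_2 gives more utility per dollar, so spend all income on q_2: q_2* = I/p_2, q_1* = 0.
Numerically: q_1* = 0, q_2* = 5.5556.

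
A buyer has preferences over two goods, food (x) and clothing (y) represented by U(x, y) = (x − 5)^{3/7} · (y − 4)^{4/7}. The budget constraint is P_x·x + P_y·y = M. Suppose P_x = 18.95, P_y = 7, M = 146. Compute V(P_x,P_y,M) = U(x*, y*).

Discretionary income = 146 − 5·18.95 − 4·7 = 23.25; x* = 5 + 3/7·23.25/18.95 = 5.5258; y* = 4 + 4/7·23.25/7 = 5.898.
Utility at the optimum: U(5.5258, 5.898) = 1.0949.

V = 1.0949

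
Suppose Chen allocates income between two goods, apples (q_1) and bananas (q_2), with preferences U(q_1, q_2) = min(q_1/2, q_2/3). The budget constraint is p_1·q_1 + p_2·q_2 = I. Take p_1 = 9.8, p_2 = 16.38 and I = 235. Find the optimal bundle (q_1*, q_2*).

With perfect complements, no substitution: consume in ratio q_1:q_2 = 2:3.
Budget: p_1·q_1 + p_2·(3/2)·q_1 = I, so (2·p_1 + 3·p_2)·q_1 = 2·I.
Demand: q_1*(p_1,p_2,I) = 2·I/(2·p_1 + 3·p_2), q_2* = 3·I/(2·p_1 + 3·p_2).
Here 2·9.8 + 3·16.38 = 68.74, giving q_1* = 6.8374 and q_2* = 10.256.

q_1* = 6.8374, q_2* = 10.256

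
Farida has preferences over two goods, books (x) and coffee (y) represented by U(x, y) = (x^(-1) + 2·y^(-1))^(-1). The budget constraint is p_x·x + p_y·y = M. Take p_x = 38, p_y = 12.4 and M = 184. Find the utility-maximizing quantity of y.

From the CES first-order condition, (1/2)·(y/x)^(2) = p_x/p_y.
Hence y/x = (2·p_x/p_y)^(1/(2)), i.e. raised to the 0.5 power.
With the ratio pinned down, the budget gives x* = M/(p_x + p_y·(y/x)) and y* = (y/x)·x*.
Numerically y/x = 2.475688, so x* = 184/(38 + 12.4·2.475688) = 2.6784 and y* = 2.475688·2.6784 = 6.6308.

y* = 6.6308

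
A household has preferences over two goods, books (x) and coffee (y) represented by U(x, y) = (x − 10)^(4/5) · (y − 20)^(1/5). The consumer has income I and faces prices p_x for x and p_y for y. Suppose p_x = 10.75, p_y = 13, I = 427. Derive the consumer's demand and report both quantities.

Substituting into the budget: x* = 10 + 0.8·(I − 10·p_x − 20·p_y)/p_x, and y* = 20 + 0.2·(…)/p_y.
Discretionary income = 427 − 10·10.75 − 20·13 = 59.5; x* = 10 + 0.8·59.5/10.75 = 14.4279; y* = 20 + 0.2·59.5/13 = 20.9154.

x* = 14.4279, y* = 20.9154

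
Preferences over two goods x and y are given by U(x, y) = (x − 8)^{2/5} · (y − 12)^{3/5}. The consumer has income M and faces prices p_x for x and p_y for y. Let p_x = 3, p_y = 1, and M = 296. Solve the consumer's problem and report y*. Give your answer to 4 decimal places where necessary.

This is Cobb-Douglas in (x−8, y−12): tangency gives 0.4·p_y·(y−12) = 0.6·p_x·(x−8).
After buying the subsistence bundle (8, 12), a share 0.4 of the remaining income goes to x: x* = 8 + 0.4·(M − 8p_x − 12p_y)/p_x.
Discretionary income = 296 − 8·3 − 12·1 = 260; y* = 12 + 0.6·260/1 = 168.

y* = 168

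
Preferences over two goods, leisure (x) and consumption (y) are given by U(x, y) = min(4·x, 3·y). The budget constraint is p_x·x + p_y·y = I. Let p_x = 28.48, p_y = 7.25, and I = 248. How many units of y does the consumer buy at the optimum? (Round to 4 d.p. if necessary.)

y* = 8.6683

With perfect complements, no substitution: consume in ratio x:y = 3:4.
Budget: p_x·x + p_y·(4/3)·x = I, so (3·p_x + 4·p_y)·x = 3·I.
Demand: x*(p_x,p_y,I) = 3·I/(3·p_x + 4·p_y), y* = 4·I/(3·p_x + 4·p_y).
Here 3·28.48 + 4·7.25 = 114.44, giving y* = 8.6683.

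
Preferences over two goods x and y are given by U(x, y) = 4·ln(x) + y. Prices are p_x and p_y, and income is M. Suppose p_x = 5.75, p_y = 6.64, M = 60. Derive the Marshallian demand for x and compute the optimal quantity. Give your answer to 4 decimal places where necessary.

x* = 4.6191

So x*(p_x,p_y) = 4·p_y/p_x, independent of income; and y* = (M − 4·p_y)/p_y.
At the given prices: x* = 4·6.64/5.75 = 4.6191.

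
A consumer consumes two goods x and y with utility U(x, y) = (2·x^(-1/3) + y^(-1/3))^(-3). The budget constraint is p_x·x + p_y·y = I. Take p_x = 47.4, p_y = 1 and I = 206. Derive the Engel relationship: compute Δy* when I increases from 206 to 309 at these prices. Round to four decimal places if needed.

Δy* = 19.0289

MU_x ∝ 2·x^(-4/3), MU_y ∝ y^(-4/3), so MRS = 2·(y/x)^(4/3) = p_x/p_y.
Solve for the ratio: y/x = [(1/2)·p_x/p_y]^(0.75).
Substitute y = (y/x)·x into the budget: x* = I/(p_x + p_y·(y/x)).
Numerically y/x = 10.741409, so x* = 206/(47.4 + 1·10.741409) = 3.5431 and y* = 10.741409·3.5431 = 38.0577.
At I' = 309: y* = 57.0866. Change: 57.0866 − 38.0577 = 19.0289.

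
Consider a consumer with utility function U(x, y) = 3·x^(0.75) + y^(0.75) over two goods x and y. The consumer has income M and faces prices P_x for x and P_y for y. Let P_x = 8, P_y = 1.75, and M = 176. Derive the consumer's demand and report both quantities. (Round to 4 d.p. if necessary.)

x* = 10.0944, y* = 54.4256

From the CES first-order condition, 3·(y/x)^(0.25) = P_x/P_y.
Hence y/x = ((1/3)·P_x/P_y)^(1/(0.25)), i.e. raised to the 4 power.
With the ratio pinned down, the budget gives x* = M/(P_x + P_y·(y/x)) and y* = (y/x)·x*.
Numerically y/x = 5.391663, so x* = 176/(8 + 1.75·5.391663) = 10.0944 and y* = 5.391663·10.0944 = 54.4256.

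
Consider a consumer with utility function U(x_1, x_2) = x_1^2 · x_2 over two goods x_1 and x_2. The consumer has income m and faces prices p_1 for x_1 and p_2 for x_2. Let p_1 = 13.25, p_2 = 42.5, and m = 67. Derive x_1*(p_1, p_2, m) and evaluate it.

MU_x_1/MU_x_2 = (2·x_2)/(x_1); tangency sets this equal to p_1/p_2.
Rearranging, p_2·x_2 = (1/2)·p_1·x_1. Substituting into the budget gives p_1·x_1·(1 + (1/2)) = m.
Demand: x_1*(p_1,p_2,m) = 2/3·m/p_1 and x_2* = 1/3·m/p_2.
At p_1=13.25, p_2=42.5, m=67: x_1* = 2/3·67/13.25 = 3.3711.

x_1* = 3.3711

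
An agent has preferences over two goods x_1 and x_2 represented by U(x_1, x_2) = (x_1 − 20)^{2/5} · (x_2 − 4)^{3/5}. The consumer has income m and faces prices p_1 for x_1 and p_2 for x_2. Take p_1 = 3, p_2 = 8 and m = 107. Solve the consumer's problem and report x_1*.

Discretionary income = 107 − 20·3 − 4·8 = 15; x_1* = 20 + 0.4·15/3 = 22.

x_1* = 22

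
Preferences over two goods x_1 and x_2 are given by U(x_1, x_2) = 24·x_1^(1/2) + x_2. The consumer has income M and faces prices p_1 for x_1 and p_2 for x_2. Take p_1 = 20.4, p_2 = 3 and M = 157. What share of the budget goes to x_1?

share on x_1 = 0.4046

Set MRS = p_1/p_2: 12·x_1^(−1/2) = p_1/p_2.
Thus x_1* = (12·p_2/p_1)² — independent of M — with the rest of income spent on x_2.
Plugging in: x_1* = (12·3/20.4)² = 3.1142, x_2* = 31.1569.
Expenditure on x_1: 20.4·3.1142 = 63.5294; share = 0.4046.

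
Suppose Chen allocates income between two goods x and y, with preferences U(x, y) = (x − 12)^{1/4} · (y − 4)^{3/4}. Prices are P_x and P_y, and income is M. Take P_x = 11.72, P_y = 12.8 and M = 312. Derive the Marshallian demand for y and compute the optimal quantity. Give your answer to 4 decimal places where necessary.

After buying the subsistence bundle (12, 4), a share 0.25 of the remaining income goes to x: x* = 12 + 0.25·(M − 12P_x − 4P_y)/P_x.
Discretionary income = 312 − 12·11.72 − 4·12.8 = 120.16; y* = 4 + 0.75·120.16/12.8 = 11.0406.

y* = 11.0406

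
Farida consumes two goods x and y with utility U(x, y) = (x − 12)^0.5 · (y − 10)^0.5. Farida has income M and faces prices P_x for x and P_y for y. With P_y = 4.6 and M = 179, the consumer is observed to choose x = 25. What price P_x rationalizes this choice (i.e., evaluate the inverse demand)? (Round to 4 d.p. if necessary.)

This is Cobb-Douglas in (x−12, y−10): tangency gives 0.5·P_y·(y−10) = 0.5·P_x·(x−12).
After buying the subsistence bundle (12, 10), a share 0.5 of the remaining income goes to x: x* = 12 + 0.5·(M − 12P_x − 10P_y)/P_x.
Set x* = 25 in the demand function and solve for P_x: P_x = 3.5.

P_x = 3.5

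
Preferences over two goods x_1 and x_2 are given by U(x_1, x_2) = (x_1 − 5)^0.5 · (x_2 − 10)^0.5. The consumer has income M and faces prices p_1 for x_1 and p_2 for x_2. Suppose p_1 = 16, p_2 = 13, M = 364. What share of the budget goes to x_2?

share on x_2 = 0.5687

Let x_1' = x_1−5, x_2' = x_2−10. MRS = x_2'/x_1' = p_1/p_2.
Substituting into the budget: x_1* = 5 + 0.5·(M − 5·p_1 − 10·p_2)/p_1, and x_2* = 10 + 0.5·(…)/p_2.
Discretionary income = 364 − 5·16 − 10·13 = 154; x_1* = 5 + 0.5·154/16 = 9.8125; x_2* = 10 + 0.5·154/13 = 15.9231.
Expenditure on x_2: 13·15.9231 = 207; share = 0.5687.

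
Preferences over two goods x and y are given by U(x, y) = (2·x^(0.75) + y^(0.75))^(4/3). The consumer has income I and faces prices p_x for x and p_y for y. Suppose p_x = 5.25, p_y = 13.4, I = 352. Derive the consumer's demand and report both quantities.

x* = 66.7965, y* = 0.0984

From the CES first-order condition, 2·(y/x)^(0.25) = p_x/p_y.
Hence y/x = ((1/2)·p_x/p_y)^(1/(0.25)), i.e. raised to the 4 power.
With the ratio pinned down, the budget gives x* = I/(p_x + p_y·(y/x)) and y* = (y/x)·x*.
Numerically y/x = 0.001473, so x* = 352/(5.25 + 13.4·0.001473) = 66.7965 and y* = 0.001473·66.7965 = 0.0984.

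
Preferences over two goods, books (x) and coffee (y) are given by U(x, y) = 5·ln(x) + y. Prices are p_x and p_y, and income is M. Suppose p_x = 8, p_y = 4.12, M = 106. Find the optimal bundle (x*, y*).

Set MRS = p_x/p_y: (5/x)/1 = p_x/p_y.
So x*(p_x,p_y) = 5·p_y/p_x, independent of income; and y* = (M − 5·p_y)/p_y.
At the given prices: x* = 5·4.12/8 = 2.575, and y* = 20.7282.

x* = 2.575, y* = 20.7282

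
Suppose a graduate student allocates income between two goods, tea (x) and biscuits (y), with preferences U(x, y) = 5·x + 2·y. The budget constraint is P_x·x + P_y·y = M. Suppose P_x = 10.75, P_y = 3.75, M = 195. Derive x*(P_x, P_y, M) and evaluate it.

Linear utility — the consumer picks whichever good has higher MU/price: 5/10.75 = 0.4651 vs 2/3.75 = 0.5333.
y gives more utility per dollar, so spend all income on y: y* = M/P_y, x* = 0.
Numerically: x* = 0, y* = 52.

x* = 0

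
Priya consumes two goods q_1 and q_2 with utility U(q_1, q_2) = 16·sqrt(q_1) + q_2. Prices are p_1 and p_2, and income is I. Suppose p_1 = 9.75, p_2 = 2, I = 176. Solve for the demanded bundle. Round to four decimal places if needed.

Set MRS = p_1/p_2: 8·q_1^(−1/2) = p_1/p_2.
Solve: √q_1 = 8·p_2/p_1, so q_1*(p_1,p_2) = (8·p_2/p_1)², and q_2* = (I − p_1·q_1*)/p_2.
Plugging in: q_1* = (8·2/9.75)² = 2.693, q_2* = 74.8718.

q_1* = 2.693, q_2* = 74.8718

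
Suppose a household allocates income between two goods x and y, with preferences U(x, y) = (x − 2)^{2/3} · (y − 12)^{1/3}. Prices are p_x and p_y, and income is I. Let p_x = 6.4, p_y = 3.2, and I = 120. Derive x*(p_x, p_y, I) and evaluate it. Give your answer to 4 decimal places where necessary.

Let x' = x−2, y' = y−12. MRS = 2·y'/x' = p_x/p_y.
After buying the subsistence bundle (2, 12), a share 2/3 of the remaining income goes to x: x* = 2 + 2/3·(I − 2p_x − 12p_y)/p_x.
Discretionary income = 120 − 2·6.4 − 12·3.2 = 68.8; x* = 2 + 2/3·68.8/6.4 = 9.1667.

x* = 9.1667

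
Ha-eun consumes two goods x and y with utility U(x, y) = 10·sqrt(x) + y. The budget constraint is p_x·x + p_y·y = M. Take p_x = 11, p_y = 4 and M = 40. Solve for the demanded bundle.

Utility is quasi-linear in y; the FOC for x is 5/√x = p_x/p_y.
Solve: √x = 5·p_y/p_x, so x*(p_x,p_y) = (5·p_y/p_x)², and y* = (M − p_x·x*)/p_y.
Plugging in: x* = (5·4/11)² = 3.3058, y* = 0.9091.

x* = 3.3058, y* = 0.9091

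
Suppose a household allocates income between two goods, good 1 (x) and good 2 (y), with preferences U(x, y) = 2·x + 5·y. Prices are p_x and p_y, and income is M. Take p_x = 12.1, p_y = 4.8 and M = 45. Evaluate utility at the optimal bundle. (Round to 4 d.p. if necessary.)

y gives more utility per dollar, so spend all income on y: y* = M/p_y, x* = 0.
Numerically: x* = 0, y* = 9.375.
Utility at the optimum: U(0, 9.375) = 46.875.

V = 46.875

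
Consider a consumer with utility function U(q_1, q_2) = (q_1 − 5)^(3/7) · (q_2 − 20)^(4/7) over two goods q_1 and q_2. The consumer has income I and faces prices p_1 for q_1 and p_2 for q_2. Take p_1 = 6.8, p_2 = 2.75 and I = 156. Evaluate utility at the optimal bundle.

This is Cobb-Douglas in (q_1−5, q_2−20): tangency gives 3/7·p_2·(q_2−20) = 4/7·p_1·(q_1−5).
After buying the subsistence bundle (5, 20), a share 3/7 of the remaining income goes to q_1: q_1* = 5 + 3/7·(I − 5p_1 − 20p_2)/p_1.
Discretionary income = 156 − 5·6.8 − 20·2.75 = 67; q_1* = 5 + 3/7·67/6.8 = 9.2227; q_2* = 20 + 4/7·67/2.75 = 33.9221.
Utility at the optimum: U(9.2227, 33.9221) = 8.3494.

V = 8.3494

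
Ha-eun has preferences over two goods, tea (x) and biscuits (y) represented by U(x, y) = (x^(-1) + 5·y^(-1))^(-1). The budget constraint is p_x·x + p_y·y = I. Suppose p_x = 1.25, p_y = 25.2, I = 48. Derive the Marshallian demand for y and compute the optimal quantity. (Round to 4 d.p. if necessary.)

MU_x ∝ x^(-2), MU_y ∝ 5·y^(-2), so MRS = (1/5)·(y/x)^(2) = p_x/p_y.
Hence y/x = (5·p_x/p_y)^(1/(2)), i.e. raised to the 0.5 power.
With the ratio pinned down, the budget gives x* = I/(p_x + p_y·(y/x)) and y* = (y/x)·x*.
Numerically y/x = 0.498012, so x* = 48/(1.25 + 25.2·0.498012) = 3.4783 and y* = 0.498012·3.4783 = 1.7322.

y* = 1.7322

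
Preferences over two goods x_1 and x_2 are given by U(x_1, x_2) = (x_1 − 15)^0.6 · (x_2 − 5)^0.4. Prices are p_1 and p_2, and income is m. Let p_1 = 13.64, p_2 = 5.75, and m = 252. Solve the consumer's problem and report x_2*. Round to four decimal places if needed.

x_2* = 6.2974

This is Cobb-Douglas in (x_1−15, x_2−5): tangency gives 0.6·p_2·(x_2−5) = 0.4·p_1·(x_1−15).
Substituting into the budget: x_1* = 15 + 0.6·(m − 15·p_1 − 5·p_2)/p_1, and x_2* = 5 + 0.4·(…)/p_2.
Discretionary income = 252 − 15·13.64 − 5·5.75 = 18.65; x_2* = 5 + 0.4·18.65/5.75 = 6.2974.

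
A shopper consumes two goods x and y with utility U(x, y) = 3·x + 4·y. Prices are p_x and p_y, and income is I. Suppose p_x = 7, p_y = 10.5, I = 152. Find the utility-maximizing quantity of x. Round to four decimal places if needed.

x* = 21.7143

x gives more utility per dollar, so spend all income on x: x* = I/p_x, y* = 0.
Numerically: x* = 21.7143, y* = 0.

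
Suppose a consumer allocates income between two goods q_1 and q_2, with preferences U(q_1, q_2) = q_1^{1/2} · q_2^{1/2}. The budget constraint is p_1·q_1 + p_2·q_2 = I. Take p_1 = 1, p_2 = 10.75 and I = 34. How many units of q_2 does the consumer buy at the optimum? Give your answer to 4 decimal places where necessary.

q_2* = 1.5814

Demand: q_1*(p_1,p_2,I) = 0.5·I/p_1 and q_2* = 0.5·I/p_2.
At p_1=1, p_2=10.75, I=34: q_2* = 0.5·34/10.75 = 1.5814.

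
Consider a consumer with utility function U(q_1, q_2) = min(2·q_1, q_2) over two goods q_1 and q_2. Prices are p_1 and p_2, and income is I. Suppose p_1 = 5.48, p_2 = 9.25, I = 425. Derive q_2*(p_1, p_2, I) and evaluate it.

With perfect complements, no substitution: consume in ratio q_1:q_2 = 1:2.
Budget: p_1·q_1 + p_2·2·q_1 = I, so (p_1 + 2·p_2)·q_1 = I.
Demand: q_1*(p_1,p_2,I) = I/(p_1 + 2·p_2), q_2* = 2·I/(p_1 + 2·p_2).
Here 5.48 + 2·9.25 = 23.98, giving q_2* = 35.4462.

q_2* = 35.4462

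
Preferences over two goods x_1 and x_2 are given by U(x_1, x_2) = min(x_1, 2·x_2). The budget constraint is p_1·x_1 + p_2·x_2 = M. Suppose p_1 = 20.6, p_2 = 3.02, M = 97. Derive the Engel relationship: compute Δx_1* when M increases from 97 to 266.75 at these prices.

Δx_1* = 7.6775

Demand: x_1*(p_1,p_2,M) = 2·M/(2·p_1 + p_2), x_2* = M/(2·p_1 + p_2).
Here 2·20.6 + 3.02 = 44.22, giving x_1* = 4.3872.
At M' = 266.75: x_1* = 12.0647. Change: 12.0647 − 4.3872 = 7.6775.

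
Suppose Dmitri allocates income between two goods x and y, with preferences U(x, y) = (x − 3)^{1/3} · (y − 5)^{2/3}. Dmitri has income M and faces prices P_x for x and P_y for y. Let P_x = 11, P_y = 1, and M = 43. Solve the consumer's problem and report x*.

This is Cobb-Douglas in (x−3, y−5): tangency gives 1/3·P_y·(y−5) = 2/3·P_x·(x−3).
After buying the subsistence bundle (3, 5), a share 1/3 of the remaining income goes to x: x* = 3 + 1/3·(M − 3P_x − 5P_y)/P_x.
Discretionary income = 43 − 3·11 − 5·1 = 5; x* = 3 + 1/3·5/11 = 3.1515.

x* = 3.1515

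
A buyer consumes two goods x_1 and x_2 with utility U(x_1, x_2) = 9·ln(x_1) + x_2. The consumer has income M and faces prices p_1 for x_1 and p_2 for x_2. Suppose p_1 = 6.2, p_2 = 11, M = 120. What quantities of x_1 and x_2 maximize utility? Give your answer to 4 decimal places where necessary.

Set MRS = p_1/p_2: (9/x_1)/1 = p_1/p_2.
So x_1*(p_1,p_2) = 9·p_2/p_1, independent of income; and x_2* = (M − 9·p_2)/p_2.
At the given prices: x_1* = 9·11/6.2 = 15.9677, and x_2* = 1.9091.

x_1* = 15.9677, x_2* = 1.9091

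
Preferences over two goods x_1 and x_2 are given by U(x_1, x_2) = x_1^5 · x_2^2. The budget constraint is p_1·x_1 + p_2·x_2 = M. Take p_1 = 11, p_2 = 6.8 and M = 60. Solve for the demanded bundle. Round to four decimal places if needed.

Tangency: MRS = (5/2)·x_2/x_1 = p_1/p_2.
Rearranging, p_2·x_2 = (2/5)·p_1·x_1. Substituting into the budget gives p_1·x_1·(1 + (2/5)) = M.
Demand: x_1*(p_1,p_2,M) = 5/7·M/p_1 and x_2* = 2/7·M/p_2.
At p_1=11, p_2=6.8, M=60: x_1* = 5/7·60/11 = 3.8961, x_2* = 2.521.

x_1* = 3.8961, x_2* = 2.521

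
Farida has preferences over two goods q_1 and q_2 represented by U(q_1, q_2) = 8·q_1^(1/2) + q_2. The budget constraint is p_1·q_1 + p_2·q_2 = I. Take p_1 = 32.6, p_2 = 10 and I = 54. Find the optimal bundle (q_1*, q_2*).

q_1* = 1.5055, q_2* = 0.492

Set MRS = p_1/p_2: 4·q_1^(−1/2) = p_1/p_2.
Thus q_1* = (4·p_2/p_1)² — independent of I — with the rest of income spent on q_2.
Plugging in: q_1* = (4·10/32.6)² = 1.5055, q_2* = 0.492.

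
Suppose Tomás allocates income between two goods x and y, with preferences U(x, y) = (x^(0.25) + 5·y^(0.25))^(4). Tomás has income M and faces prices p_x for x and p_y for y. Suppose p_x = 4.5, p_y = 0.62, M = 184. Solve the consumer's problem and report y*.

y* = 279.8677

MRS = MU_x/MU_y = (1/5)·(y/x)^(0.75). Set equal to p_x/p_y.
Hence y/x = (5·p_x/p_y)^(1/(0.75)), i.e. raised to the 4/3 power.
Substitute y = (y/x)·x into the budget: x* = M/(p_x + p_y·(y/x)).
Numerically y/x = 120.149261, so x* = 184/(4.5 + 0.62·120.149261) = 2.3293 and y* = 120.149261·2.3293 = 279.8677.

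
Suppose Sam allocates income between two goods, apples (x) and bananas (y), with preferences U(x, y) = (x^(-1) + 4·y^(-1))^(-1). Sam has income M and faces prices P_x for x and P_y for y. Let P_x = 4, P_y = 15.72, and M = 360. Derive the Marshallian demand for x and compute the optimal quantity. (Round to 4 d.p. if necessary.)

MU_x ∝ x^(-2), MU_y ∝ 4·y^(-2), so MRS = (1/4)·(y/x)^(2) = P_x/P_y.
Hence y/x = (4·P_x/P_y)^(1/(2)), i.e. raised to the 0.5 power.
Substitute y = (y/x)·x into the budget: x* = M/(P_x + P_y·(y/x)).
Numerically y/x = 1.008867, so x* = 360/(4 + 15.72·1.008867) = 18.1275.

x* = 18.1275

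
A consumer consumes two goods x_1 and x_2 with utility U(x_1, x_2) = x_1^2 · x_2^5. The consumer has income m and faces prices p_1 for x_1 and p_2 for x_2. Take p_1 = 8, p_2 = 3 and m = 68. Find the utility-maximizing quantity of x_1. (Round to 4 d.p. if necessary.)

MU_x_1/MU_x_2 = (2·x_2)/(5·x_1); tangency sets this equal to p_1/p_2.
So 2·p_2·x_2 = 5·p_1·x_1; combined with the budget, a share 2/7 of income goes to x_1.
Demand: x_1*(p_1,p_2,m) = 2/7·m/p_1 and x_2* = 5/7·m/p_2.
At p_1=8, p_2=3, m=68: x_1* = 2/7·68/8 = 2.4286.

x_1* = 2.4286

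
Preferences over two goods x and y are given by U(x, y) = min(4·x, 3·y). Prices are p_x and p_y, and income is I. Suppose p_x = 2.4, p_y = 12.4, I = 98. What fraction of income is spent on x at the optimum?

share on x = 0.1268

Demand: x*(p_x,p_y,I) = 3·I/(3·p_x + 4·p_y), y* = 4·I/(3·p_x + 4·p_y).
Here 3·2.4 + 4·12.4 = 56.8, giving x* = 5.1761 and y* = 6.9014.
Expenditure on x: 2.4·5.1761 = 12.4225; share = 0.1268.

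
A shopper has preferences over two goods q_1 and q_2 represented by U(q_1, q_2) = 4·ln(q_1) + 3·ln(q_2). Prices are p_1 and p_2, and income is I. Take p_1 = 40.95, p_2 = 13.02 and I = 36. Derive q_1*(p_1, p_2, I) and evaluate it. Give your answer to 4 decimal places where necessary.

q_1* = 0.5024

MU_q_1/MU_q_2 = (4·q_2)/(3·q_1); tangency sets this equal to p_1/p_2.
Rearranging, p_2·q_2 = (3/4)·p_1·q_1. Substituting into the budget gives p_1·q_1·(1 + (3/4)) = I.
Demand: q_1*(p_1,p_2,I) = 4/7·I/p_1 and q_2* = 3/7·I/p_2.
At p_1=40.95, p_2=13.02, I=36: q_1* = 4/7·36/40.95 = 0.5024.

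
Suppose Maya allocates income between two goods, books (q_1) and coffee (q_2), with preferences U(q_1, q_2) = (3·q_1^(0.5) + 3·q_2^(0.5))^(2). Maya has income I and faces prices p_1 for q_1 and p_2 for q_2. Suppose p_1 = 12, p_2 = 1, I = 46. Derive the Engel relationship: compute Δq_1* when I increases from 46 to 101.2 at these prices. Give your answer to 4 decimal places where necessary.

Δq_1* = 0.3538

MRS = MU_q_1/MU_q_2 = (q_2/q_1)^(0.5). Set equal to p_1/p_2.
Hence q_2/q_1 = (p_1/p_2)^(1/(0.5)), i.e. raised to the 2 power.
Substitute q_2 = (q_2/q_1)·q_1 into the budget: q_1* = I/(p_1 + p_2·(q_2/q_1)).
Numerically q_2/q_1 = 144, so q_1* = 46/(12 + 1·144) = 0.2949.
At I' = 101.2: q_1* = 0.6487. Change: 0.6487 − 0.2949 = 0.3538.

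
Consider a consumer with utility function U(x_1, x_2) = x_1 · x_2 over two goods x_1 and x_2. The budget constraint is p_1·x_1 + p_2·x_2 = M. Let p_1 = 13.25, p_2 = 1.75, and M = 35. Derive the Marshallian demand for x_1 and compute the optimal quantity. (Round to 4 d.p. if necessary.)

x_1* = 1.3208

The MRS is x_2/x_1. Set MRS = p_1/p_2.
Rearranging, p_2·x_2 = p_1·x_1. Substituting into the budget gives p_1·x_1·(1 + 1) = M.
Demand: x_1*(p_1,p_2,M) = 0.5·M/p_1 and x_2* = 0.5·M/p_2.
At p_1=13.25, p_2=1.75, M=35: x_1* = 0.5·35/13.25 = 1.3208.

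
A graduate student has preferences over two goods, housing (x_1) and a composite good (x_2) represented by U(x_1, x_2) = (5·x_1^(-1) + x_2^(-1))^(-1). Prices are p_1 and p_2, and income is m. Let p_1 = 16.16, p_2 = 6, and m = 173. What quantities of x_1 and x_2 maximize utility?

MRS = MU_x_1/MU_x_2 = 5·(x_2/x_1)^(2). Set equal to p_1/p_2.
Hence x_2/x_1 = ((1/5)·p_1/p_2)^(1/(2)), i.e. raised to the 0.5 power.
With the ratio pinned down, the budget gives x_1* = m/(p_1 + p_2·(x_2/x_1)) and x_2* = (x_2/x_1)·x_1*.
Numerically x_2/x_1 = 0.733939, so x_1* = 173/(16.16 + 6·0.733939) = 8.4129 and x_2* = 0.733939·8.4129 = 6.1746.

x_1* = 8.4129, x_2* = 6.1746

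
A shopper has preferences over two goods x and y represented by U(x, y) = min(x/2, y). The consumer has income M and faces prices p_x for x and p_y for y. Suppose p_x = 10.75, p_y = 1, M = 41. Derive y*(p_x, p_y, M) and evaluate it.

y* = 1.8222

With perfect complements, no substitution: consume in ratio x:y = 2:1.
Budget: p_x·x + p_y·(1/2)·x = M, so (2·p_x + p_y)·x = 2·M.
Demand: x*(p_x,p_y,M) = 2·M/(2·p_x + p_y), y* = M/(2·p_x + p_y).
Here 2·10.75 + 1 = 22.5, giving y* = 1.8222.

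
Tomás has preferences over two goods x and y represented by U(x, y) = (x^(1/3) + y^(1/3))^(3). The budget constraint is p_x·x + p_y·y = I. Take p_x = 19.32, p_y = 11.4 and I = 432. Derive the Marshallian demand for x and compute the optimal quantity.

x* = 9.7142

MRS = MU_x/MU_y = (y/x)^(2/3). Set equal to p_x/p_y.
Solve for the ratio: y/x = [p_x/p_y]^(1.5).
With the ratio pinned down, the budget gives x* = I/(p_x + p_y·(y/x)) and y* = (y/x)·x*.
Numerically y/x = 2.206243, so x* = 432/(19.32 + 11.4·2.206243) = 9.7142.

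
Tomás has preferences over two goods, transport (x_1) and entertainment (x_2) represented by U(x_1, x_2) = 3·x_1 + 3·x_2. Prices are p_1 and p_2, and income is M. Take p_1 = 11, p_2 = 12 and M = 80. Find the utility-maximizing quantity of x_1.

x_1 gives more utility per dollar, so spend all income on x_1: x_1* = M/p_1, x_2* = 0.
Numerically: x_1* = 7.2727, x_2* = 0.

x_1* = 7.2727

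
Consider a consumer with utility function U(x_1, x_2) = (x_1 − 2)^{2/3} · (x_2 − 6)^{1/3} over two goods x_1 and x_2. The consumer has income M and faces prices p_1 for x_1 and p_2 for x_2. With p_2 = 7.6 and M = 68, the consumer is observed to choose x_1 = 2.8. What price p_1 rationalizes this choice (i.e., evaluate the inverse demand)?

p_1 = 7

This is Cobb-Douglas in (x_1−2, x_2−6): tangency gives 2/3·p_2·(x_2−6) = 1/3·p_1·(x_1−2).
Substituting into the budget: x_1* = 2 + 2/3·(M − 2·p_1 − 6·p_2)/p_1, and x_2* = 6 + 1/3·(…)/p_2.
Set x_1* = 2.8 in the demand function and solve for p_1: p_1 = 7.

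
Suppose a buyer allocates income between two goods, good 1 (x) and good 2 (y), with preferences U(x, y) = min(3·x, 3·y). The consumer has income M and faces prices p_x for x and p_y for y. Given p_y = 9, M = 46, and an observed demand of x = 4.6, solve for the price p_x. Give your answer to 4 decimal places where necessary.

Leontief preferences: the optimum is at the kink where x/3 = y/3, i.e. y = x.
Budget: p_x·x + p_y·x = M, so (3·p_x + 3·p_y)·x = 3·M.
Demand: x*(p_x,p_y,M) = 3·M/(3·p_x + 3·p_y), y* = 3·M/(3·p_x + 3·p_y).
Set x* = 4.6 in the demand function and solve for p_x: p_x = 1.

p_x = 1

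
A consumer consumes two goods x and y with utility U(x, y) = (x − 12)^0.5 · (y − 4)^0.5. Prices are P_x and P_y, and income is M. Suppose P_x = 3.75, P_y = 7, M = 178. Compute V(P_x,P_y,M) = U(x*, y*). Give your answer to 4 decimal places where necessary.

V = 10.247

MRS = (y−4)/(x−12). Tangency with P_x/P_y gives y−4 = (P_x/P_y)·(x−12).
After buying the subsistence bundle (12, 4), a share 0.5 of the remaining income goes to x: x* = 12 + 0.5·(M − 12P_x − 4P_y)/P_x.
Discretionary income = 178 − 12·3.75 − 4·7 = 105; x* = 12 + 0.5·105/3.75 = 26; y* = 4 + 0.5·105/7 = 11.5.
Utility at the optimum: U(26, 11.5) = 10.247.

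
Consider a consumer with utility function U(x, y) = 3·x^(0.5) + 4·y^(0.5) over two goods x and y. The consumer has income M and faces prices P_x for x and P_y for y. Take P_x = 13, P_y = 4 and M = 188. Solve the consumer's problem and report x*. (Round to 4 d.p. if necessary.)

MU_x ∝ 3·x^(-0.5), MU_y ∝ 4·y^(-0.5), so MRS = (3/4)·(y/x)^(0.5) = P_x/P_y.
Hence y/x = ((4/3)·P_x/P_y)^(1/(0.5)), i.e. raised to the 2 power.
Substitute y = (y/x)·x into the budget: x* = M/(P_x + P_y·(y/x)).
Numerically y/x = 18.777778, so x* = 188/(13 + 4·18.777778) = 2.1337.

x* = 2.1337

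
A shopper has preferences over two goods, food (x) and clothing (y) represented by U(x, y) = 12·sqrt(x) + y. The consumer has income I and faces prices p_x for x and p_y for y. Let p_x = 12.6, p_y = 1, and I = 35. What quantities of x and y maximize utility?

MU_x = 6/√x, MU_y = 1. Tangency: 6/√x = p_x/p_y.
Solve: √x = 6·p_y/p_x, so x*(p_x,p_y) = (6·p_y/p_x)², and y* = (I − p_x·x*)/p_y.
Plugging in: x* = (6·1/12.6)² = 0.2268, y* = 32.1429.

x* = 0.2268, y* = 32.1429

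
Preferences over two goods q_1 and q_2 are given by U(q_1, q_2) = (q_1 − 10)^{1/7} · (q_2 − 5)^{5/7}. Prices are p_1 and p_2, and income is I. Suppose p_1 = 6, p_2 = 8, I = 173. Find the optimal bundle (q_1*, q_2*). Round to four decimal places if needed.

This is Cobb-Douglas in (q_1−10, q_2−5): tangency gives 1/7·p_2·(q_2−5) = 5/7·p_1·(q_1−10).
Substituting into the budget: q_1* = 10 + 1/6·(I − 10·p_1 − 5·p_2)/p_1, and q_2* = 5 + 5/6·(…)/p_2.
Discretionary income = 173 − 10·6 − 5·8 = 73; q_1* = 10 + 1/6·73/6 = 12.0278; q_2* = 5 + 5/6·73/8 = 12.6042.

q_1* = 12.0278, q_2* = 12.6042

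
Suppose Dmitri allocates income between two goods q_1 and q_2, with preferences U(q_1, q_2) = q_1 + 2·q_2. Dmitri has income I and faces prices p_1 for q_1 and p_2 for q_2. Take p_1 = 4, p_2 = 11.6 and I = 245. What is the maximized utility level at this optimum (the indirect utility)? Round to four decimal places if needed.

Perfect substitutes: compare marginal utility per dollar. 1/p_1 vs 2/p_2 → 0.25 vs 0.1724.
q_1 gives more utility per dollar, so spend all income on q_1: q_1* = I/p_1, q_2* = 0.
Numerically: q_1* = 61.25, q_2* = 0.
Utility at the optimum: U(61.25, 0) = 61.25.

V = 61.25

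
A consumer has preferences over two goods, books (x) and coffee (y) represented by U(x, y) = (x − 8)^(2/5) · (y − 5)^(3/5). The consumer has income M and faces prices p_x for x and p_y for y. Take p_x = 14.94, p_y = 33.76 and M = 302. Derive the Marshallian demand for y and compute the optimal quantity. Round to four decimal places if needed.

y* = 5.2431

MRS = (2/3)·(y−5)/(x−8). Tangency with p_x/p_y gives y−5 = (3/2)·(p_x/p_y)·(x−8).
Substituting into the budget: x* = 8 + 0.4·(M − 8·p_x − 5·p_y)/p_x, and y* = 5 + 0.6·(…)/p_y.
Discretionary income = 302 − 8·14.94 − 5·33.76 = 13.68; y* = 5 + 0.6·13.68/33.76 = 5.2431.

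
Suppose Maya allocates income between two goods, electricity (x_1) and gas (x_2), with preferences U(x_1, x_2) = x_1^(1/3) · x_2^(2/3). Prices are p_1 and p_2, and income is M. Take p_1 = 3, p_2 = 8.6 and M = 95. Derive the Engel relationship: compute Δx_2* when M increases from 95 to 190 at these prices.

Δx_2* = 7.3643

At p_1=3, p_2=8.6, M=95: x_2* = 2/3·95/8.6 = 7.3643.
At M' = 190: x_2* = 14.7287. Change: 14.7287 − 7.3643 = 7.3643.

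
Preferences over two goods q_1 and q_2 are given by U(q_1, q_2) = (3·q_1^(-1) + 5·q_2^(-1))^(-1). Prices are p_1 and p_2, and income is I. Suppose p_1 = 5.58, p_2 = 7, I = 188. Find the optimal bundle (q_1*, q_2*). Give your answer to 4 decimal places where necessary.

q_1* = 13.7745, q_2* = 15.8769

From the CES first-order condition, (3/5)·(q_2/q_1)^(2) = p_1/p_2.
Solve for the ratio: q_2/q_1 = [(5/3)·p_1/p_2]^(0.5).
With the ratio pinned down, the budget gives q_1* = I/(p_1 + p_2·(q_2/q_1)) and q_2* = (q_2/q_1)·q_1*.
Numerically q_2/q_1 = 1.152637, so q_1* = 188/(5.58 + 7·1.152637) = 13.7745 and q_2* = 1.152637·13.7745 = 15.8769.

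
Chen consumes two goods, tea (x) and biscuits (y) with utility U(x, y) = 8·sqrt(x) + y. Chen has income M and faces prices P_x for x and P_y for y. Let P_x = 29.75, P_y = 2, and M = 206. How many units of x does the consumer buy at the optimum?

Solve: √x = 4·P_y/P_x, so x*(P_x,P_y) = (4·P_y/P_x)², and y* = (M − P_x·x*)/P_y.
Plugging in: x* = (4·2/29.75)² = 0.0723.

x* = 0.0723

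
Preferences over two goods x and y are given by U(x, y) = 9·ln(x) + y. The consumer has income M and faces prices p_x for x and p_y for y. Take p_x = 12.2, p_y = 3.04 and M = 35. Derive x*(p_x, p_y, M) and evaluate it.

MU_x = 9/x, MU_y = 1. Tangency: 9/x = p_x/p_y.
So x*(p_x,p_y) = 9·p_y/p_x, independent of income; and y* = (M − 9·p_y)/p_y.
At the given prices: x* = 9·3.04/12.2 = 2.2426.

x* = 2.2426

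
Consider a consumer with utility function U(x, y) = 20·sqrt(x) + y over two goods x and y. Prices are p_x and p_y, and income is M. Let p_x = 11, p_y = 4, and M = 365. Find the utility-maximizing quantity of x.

x* = 13.2231

MU_x = 10/√x, MU_y = 1. Tangency: 10/√x = p_x/p_y.
Thus x* = (10·p_y/p_x)² — independent of M — with the rest of income spent on y.
Plugging in: x* = (10·4/11)² = 13.2231.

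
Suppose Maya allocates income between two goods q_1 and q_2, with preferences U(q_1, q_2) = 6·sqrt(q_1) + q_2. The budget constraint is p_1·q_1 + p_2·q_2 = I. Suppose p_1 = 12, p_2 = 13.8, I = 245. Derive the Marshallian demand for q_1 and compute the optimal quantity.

q_1* = 11.9025

Utility is quasi-linear in q_2; the FOC for q_1 is 3/√q_1 = p_1/p_2.
Thus q_1* = (3·p_2/p_1)² — independent of I — with the rest of income spent on q_2.
Plugging in: q_1* = (3·13.8/12)² = 11.9025.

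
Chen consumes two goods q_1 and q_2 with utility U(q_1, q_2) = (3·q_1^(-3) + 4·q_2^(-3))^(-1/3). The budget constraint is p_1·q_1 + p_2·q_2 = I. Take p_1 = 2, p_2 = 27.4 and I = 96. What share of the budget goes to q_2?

MU_q_1 ∝ 3·q_1^(-4), MU_q_2 ∝ 4·q_2^(-4), so MRS = (3/4)·(q_2/q_1)^(4) = p_1/p_2.
Hence q_2/q_1 = ((4/3)·p_1/p_2)^(1/(4)), i.e. raised to the 0.25 power.
With the ratio pinned down, the budget gives q_1* = I/(p_1 + p_2·(q_2/q_1)) and q_2* = (q_2/q_1)·q_1*.
Numerically q_2/q_1 = 0.55854, so q_1* = 96/(2 + 27.4·0.55854) = 5.5478 and q_2* = 0.55854·5.5478 = 3.0987.
Expenditure on q_2: 27.4·3.0987 = 84.9043; share = 0.8844.

share on q_2 = 0.8844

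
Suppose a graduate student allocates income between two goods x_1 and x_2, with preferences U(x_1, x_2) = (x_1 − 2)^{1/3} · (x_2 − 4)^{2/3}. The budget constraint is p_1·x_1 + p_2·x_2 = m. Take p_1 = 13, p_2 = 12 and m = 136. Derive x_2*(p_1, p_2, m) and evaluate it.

x_2* = 7.4444

Let x_1' = x_1−2, x_2' = x_2−4. MRS = (1/2)·x_2'/x_1' = p_1/p_2.
After buying the subsistence bundle (2, 4), a share 1/3 of the remaining income goes to x_1: x_1* = 2 + 1/3·(m − 2p_1 − 4p_2)/p_1.
Discretionary income = 136 − 2·13 − 4·12 = 62; x_2* = 4 + 2/3·62/12 = 7.4444.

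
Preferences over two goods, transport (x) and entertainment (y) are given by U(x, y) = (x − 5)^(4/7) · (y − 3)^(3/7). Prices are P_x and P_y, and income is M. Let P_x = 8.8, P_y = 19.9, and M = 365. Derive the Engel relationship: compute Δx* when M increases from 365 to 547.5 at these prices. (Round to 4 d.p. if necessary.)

Δx* = 11.8506

Substituting into the budget: x* = 5 + 4/7·(M − 5·P_x − 3·P_y)/P_x, and y* = 3 + 3/7·(…)/P_y.
Discretionary income = 365 − 5·8.8 − 3·19.9 = 261.3; x* = 5 + 4/7·261.3/8.8 = 21.9675.
At M' = 547.5: x* = 33.8182. Change: 33.8182 − 21.9675 = 11.8506.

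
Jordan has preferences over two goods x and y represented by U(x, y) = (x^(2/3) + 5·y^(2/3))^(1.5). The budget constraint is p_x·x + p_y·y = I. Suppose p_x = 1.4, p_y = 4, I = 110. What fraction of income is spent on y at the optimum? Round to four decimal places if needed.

MU_x ∝ x^(-1/3), MU_y ∝ 5·y^(-1/3), so MRS = (1/5)·(y/x)^(1/3) = p_x/p_y.
Hence y/x = (5·p_x/p_y)^(1/(1/3)), i.e. raised to the 3 power.
Substitute y = (y/x)·x into the budget: x* = I/(p_x + p_y·(y/x)).
Numerically y/x = 5.359375, so x* = 110/(1.4 + 4·5.359375) = 4.8166 and y* = 5.359375·4.8166 = 25.8142.
Expenditure on y: 4·25.8142 = 103.2567; share = 0.9387.

share on y = 0.9387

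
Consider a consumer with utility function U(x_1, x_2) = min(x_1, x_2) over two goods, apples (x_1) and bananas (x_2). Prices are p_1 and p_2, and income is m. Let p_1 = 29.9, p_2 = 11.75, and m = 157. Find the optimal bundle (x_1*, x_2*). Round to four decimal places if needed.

x_1* = 3.7695, x_2* = 3.7695

With perfect complements, no substitution: consume in ratio x_1:x_2 = 1:1.
Budget: p_1·x_1 + p_2·x_1 = m, so (p_1 + p_2)·x_1 = m.
Demand: x_1*(p_1,p_2,m) = m/(p_1 + p_2), x_2* = m/(p_1 + p_2).
Here 29.9 + 11.75 = 41.65, giving x_1* = 3.7695 and x_2* = 3.7695.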